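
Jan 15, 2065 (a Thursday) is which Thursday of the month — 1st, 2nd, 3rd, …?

Day 15 falls in week ⌈15/7⌉ of the month.
Days 1–7 hold the 1st Thursday, 8–14 the 2nd, 15–21 the 3rd, 22–28 the 4th, 29–31 the 5th.
15 is in the range for the 3rd.

3rd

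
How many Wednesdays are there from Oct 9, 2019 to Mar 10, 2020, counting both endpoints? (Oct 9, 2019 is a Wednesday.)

22

Oct 9, 2019 is a Wednesday; the first Wednesday on or after it is Oct 9, 2019.
From Oct 9, 2019 to Mar 10, 2020: 22 + 30 + 31 + 31 + 29 + 10 = 153 days (rest of Oct, Nov, Dec, Jan, Feb, Mar).
153 ÷ 7 = 21 full weeks with remainder 6, so 21 more Wednesdays after the first → 22.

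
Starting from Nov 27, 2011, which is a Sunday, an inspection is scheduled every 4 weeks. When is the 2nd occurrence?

The 2nd occurrence is 1 interval after the first: 1 × 28 = 28 days after Nov 27, 2011.
Nov has 30 days — 3 days to the end of Nov leaves 25.
25 days into Dec → Dec 25, 2011.

Dec 25, 2011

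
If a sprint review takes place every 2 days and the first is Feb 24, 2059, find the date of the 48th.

The 48th occurrence is 47 intervals after the first: 47 × 2 = 94 days after Feb 24, 2059.
Feb has 28 days — 4 days to the end of Feb leaves 90.
Mar has 31 days (59 left).
Apr has 30 days (29 left).
29 days into May → May 29, 2059.

May 29, 2059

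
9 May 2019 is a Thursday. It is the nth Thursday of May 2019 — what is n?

2nd

Day 9 falls in week ⌈9/7⌉ of the month.
Days 1–7 hold the 1st Thursday, 8–14 the 2nd, 15–21 the 3rd, 22–28 the 4th, 29–31 the 5th.
9 is in the range for the 2nd.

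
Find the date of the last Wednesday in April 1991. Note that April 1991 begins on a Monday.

1991-04-24

April 1991 begins on a Monday, so the first Wednesday is April 3 (2 days later).
April 1991 has 30 days. Adding weeks: 3, 10, 17, 24 — the last one ≤ 30 is the 24th.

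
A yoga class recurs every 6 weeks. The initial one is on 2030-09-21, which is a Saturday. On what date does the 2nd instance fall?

2030-11-02

The 2nd occurrence is 1 interval after the first: 1 × 42 = 42 days after 2030-09-21.
September has 30 days — 9 days to the end of September leaves 33.
October has 31 days (2 left).
2 days into November → 2030-11-02.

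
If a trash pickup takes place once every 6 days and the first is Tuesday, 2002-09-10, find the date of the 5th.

2002-10-04

The 5th occurrence is 4 intervals after the first: 4 × 6 = 24 days after 2002-09-10.
September has 30 days — 20 days to the end of September leaves 4.
4 days into October → 2002-10-04.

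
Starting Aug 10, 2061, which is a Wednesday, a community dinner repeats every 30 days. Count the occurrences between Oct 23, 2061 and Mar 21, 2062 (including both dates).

Occurrences land 30·i days after Aug 10, 2061 for i = 0, 1, 2, …
Oct 23, 2061 is 74 days after the start; 74 ÷ 30 = 2 remainder 14; since the remainder is 14, round up to i = 3. First occurrence in the window: #4 on Nov 8, 2061 (3×30 = 90 days in).
Mar 21, 2062 is 223 days after the start; 223 ÷ 30 = 7 remainder 13. Last occurrence in the window: #8 on Mar 8, 2062.
Occurrences #4 through #8: 5 in total.

5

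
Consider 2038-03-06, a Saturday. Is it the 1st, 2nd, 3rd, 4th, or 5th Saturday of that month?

1st

Day 6 falls in week ⌈6/7⌉ of the month.
Days 1–7 hold the 1st Saturday, 8–14 the 2nd, 15–21 the 3rd, 22–28 the 4th, 29–31 the 5th.
6 is in the range for the 1st.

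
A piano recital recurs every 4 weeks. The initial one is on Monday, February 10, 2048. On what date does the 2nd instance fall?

March 9, 2048

The 2nd occurrence is 1 interval after the first: 1 × 28 = 28 days after February 10, 2048.
February has 29 days — 19 days to the end of February leaves 9.
9 days into March → March 9, 2048.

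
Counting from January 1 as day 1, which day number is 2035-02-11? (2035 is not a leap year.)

Days in months before February: 31 = 31.
Plus 11 days into February → day 42.

42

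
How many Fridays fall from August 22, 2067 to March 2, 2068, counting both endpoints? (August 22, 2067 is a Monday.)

28

August 22, 2067 is a Monday; the first Friday on or after it is August 26, 2067 (4 days later).
From August 26, 2067 to March 2, 2068: 5 + 30 + 31 + 30 + 31 + 31 + 29 + 2 = 189 days (rest of August, September, October, November, December, January, February, March).
189 ÷ 7 = 27 full weeks with remainder 0, so 27 more Fridays after the first → 28.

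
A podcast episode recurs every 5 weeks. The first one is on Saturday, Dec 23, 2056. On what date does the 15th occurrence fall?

Apr 27, 2058

The 15th occurrence is 14 intervals after the first: 14 × 35 = 490 days after Dec 23, 2056.
Dec has 31 days — 8 days to the end of Dec leaves 482.
2057 has 365 days (117 left).
Jan has 31 days (86 left).
Feb has 28 days (58 left).
Mar has 31 days (27 left).
27 days into Apr → Apr 27, 2058.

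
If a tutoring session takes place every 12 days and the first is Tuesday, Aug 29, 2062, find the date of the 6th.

The 6th occurrence is 5 intervals after the first: 5 × 12 = 60 days after Aug 29, 2062.
Aug has 31 days — 2 days to the end of Aug leaves 58.
Sep has 30 days (28 left).
28 days into Oct → Oct 28, 2062.

Oct 28, 2062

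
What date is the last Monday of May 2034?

The first Monday of May 2034 is May 1.
May 2034 has 31 days. Adding weeks: 1, 8, 15, 22, 29 — the last one ≤ 31 is the 29th.

29 May 2034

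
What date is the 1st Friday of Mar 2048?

Mar 2048 begins on a Sunday, so the first Friday is Mar 6 (5 days later).

Mar 6, 2048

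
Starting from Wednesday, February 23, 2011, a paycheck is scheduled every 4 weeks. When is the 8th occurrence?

The 8th occurrence is 7 intervals after the first: 7 × 28 = 196 days after February 23, 2011.
February has 28 days — 5 days to the end of February leaves 191.
March has 31 days (160 left).
April has 30 days (130 left).
May has 31 days (99 left).
June has 30 days (69 left).
July has 31 days (38 left).
August has 31 days (7 left).
7 days into September → September 7, 2011.

September 7, 2011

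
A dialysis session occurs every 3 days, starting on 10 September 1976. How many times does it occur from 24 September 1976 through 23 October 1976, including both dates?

Occurrences land 3·i days after 10 September 1976 for i = 0, 1, 2, …
24 September 1976 is 14 days after the start; 14 ÷ 3 = 4 remainder 2; since the remainder is 2, round up to i = 5. First occurrence in the window: #6 on 25 September 1976 (5×3 = 15 days in).
23 October 1976 is 43 days after the start; 43 ÷ 3 = 14 remainder 1. Last occurrence in the window: #15 on 22 October 1976.
Occurrences #6 through #15: 10 in total.

10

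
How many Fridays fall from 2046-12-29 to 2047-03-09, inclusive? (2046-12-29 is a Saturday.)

10

2046-12-29 is a Saturday; the first Friday on or after it is 2047-01-04 (6 days later).
From 2047-01-04 to 2047-03-09: 27 + 28 + 9 = 64 days (rest of January, February, March).
64 ÷ 7 = 9 full weeks with remainder 1, so 9 more Fridays after the first → 10.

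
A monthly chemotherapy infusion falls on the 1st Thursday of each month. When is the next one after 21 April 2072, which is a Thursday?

5 May 2072

April 2072 starts on a Friday, so its 1st Thursday is 7 April 2072 (6 days in).
That is not after 21 April 2072, so look at May 2072.
May 2072 starts on a Sunday, so its 1st Thursday is 5 May 2072 (4 days in).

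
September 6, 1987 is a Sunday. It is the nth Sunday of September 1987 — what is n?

Day 6 falls in week ⌈6/7⌉ of the month.
Days 1–7 hold the 1st Sunday, 8–14 the 2nd, 15–21 the 3rd, 22–28 the 4th, 29–31 the 5th.
6 is in the range for the 1st.

1st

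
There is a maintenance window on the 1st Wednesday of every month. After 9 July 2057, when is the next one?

1 August 2057

July 2057 starts on a Sunday, so its 1st Wednesday is 4 July 2057 (3 days in).
That is not after 9 July 2057, so look at August 2057.
August 2057 starts on a Wednesday, so its 1st Wednesday is 1 August 2057.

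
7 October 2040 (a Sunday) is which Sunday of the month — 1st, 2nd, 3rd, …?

Day 7 falls in week ⌈7/7⌉ of the month.
Days 1–7 hold the 1st Sunday, 8–14 the 2nd, 15–21 the 3rd, 22–28 the 4th, 29–31 the 5th.
7 is in the range for the 1st.

1st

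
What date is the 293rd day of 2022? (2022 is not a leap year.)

January has 31 days (293 − 31 = 262 remain).
February has 28 days (262 − 28 = 234 remain).
March has 31 days (234 − 31 = 203 remain).
April has 30 days (203 − 30 = 173 remain).
May has 31 days (173 − 31 = 142 remain).
June has 30 days (142 − 30 = 112 remain).
July has 31 days (112 − 31 = 81 remain).
August has 31 days (81 − 31 = 50 remain).
September has 30 days (50 − 30 = 20 remain).
20 into October → October 20.

2022-10-20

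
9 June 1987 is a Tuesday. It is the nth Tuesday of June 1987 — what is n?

Day 9 falls in week ⌈9/7⌉ of the month.
Days 1–7 hold the 1st Tuesday, 8–14 the 2nd, 15–21 the 3rd, 22–28 the 4th, 29–31 the 5th.
9 is in the range for the 2nd.

2nd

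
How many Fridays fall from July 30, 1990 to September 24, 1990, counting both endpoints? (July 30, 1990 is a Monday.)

8

July 30, 1990 is a Monday; the first Friday on or after it is August 3, 1990 (4 days later).
From August 3, 1990 to September 24, 1990: 28 + 24 = 52 days (rest of August, September).
52 ÷ 7 = 7 full weeks with remainder 3, so 7 more Fridays after the first → 8.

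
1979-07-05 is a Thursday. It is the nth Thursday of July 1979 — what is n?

Day 5 falls in week ⌈5/7⌉ of the month.
Days 1–7 hold the 1st Thursday, 8–14 the 2nd, 15–21 the 3rd, 22–28 the 4th, 29–31 the 5th.
5 is in the range for the 1st.

1st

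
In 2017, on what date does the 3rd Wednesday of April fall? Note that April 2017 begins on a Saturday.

April 2017 begins on a Saturday, so the first Wednesday is April 5 (4 days later).
The 3rd Wednesday is 2 weeks later: 5 + 14 = 19.

April 19, 2017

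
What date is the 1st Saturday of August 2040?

4 August 2040

August 2040 begins on a Wednesday, so the first Saturday is August 4 (3 days later).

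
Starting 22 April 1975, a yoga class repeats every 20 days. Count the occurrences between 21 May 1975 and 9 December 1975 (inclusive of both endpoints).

Occurrences land 20·i days after 22 April 1975 for i = 0, 1, 2, …
21 May 1975 is 29 days after the start; 29 ÷ 20 = 1 remainder 9; since the remainder is 9, round up to i = 2. First occurrence in the window: #3 on 1 June 1975 (2×20 = 40 days in).
9 December 1975 is 231 days after the start; 231 ÷ 20 = 11 remainder 11. Last occurrence in the window: #12 on 28 November 1975.
Occurrences #3 through #12: 10 in total.

10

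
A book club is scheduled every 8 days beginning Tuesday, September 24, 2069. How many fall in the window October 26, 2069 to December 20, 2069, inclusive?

7

Occurrences land 8·i days after September 24, 2069 for i = 0, 1, 2, …
October 26, 2069 is 32 days after the start; 32 ÷ 8 = 4 remainder 0. First occurrence in the window: #5 on October 26, 2069 (4×8 = 32 days in).
December 20, 2069 is 87 days after the start; 87 ÷ 8 = 10 remainder 7. Last occurrence in the window: #11 on December 13, 2069.
Occurrences #5 through #11: 7 in total.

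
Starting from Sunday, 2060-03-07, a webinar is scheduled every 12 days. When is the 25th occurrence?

The 25th occurrence is 24 intervals after the first: 24 × 12 = 288 days after 2060-03-07.
March has 31 days — 24 days to the end of March leaves 264.
April has 30 days (234 left).
May has 31 days (203 left).
June has 30 days (173 left).
July has 31 days (142 left).
August has 31 days (111 left).
September has 30 days (81 left).
October has 31 days (50 left).
November has 30 days (20 left).
20 days into December → 2060-12-20.

2060-12-20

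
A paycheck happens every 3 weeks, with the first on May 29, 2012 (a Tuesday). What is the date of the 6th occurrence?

Sep 11, 2012

The 6th occurrence is 5 intervals after the first: 5 × 21 = 105 days after May 29, 2012.
May has 31 days — 2 days to the end of May leaves 103.
Jun has 30 days (73 left).
Jul has 31 days (42 left).
Aug has 31 days (11 left).
11 days into Sep → Sep 11, 2012.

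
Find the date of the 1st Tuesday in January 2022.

4 January 2022

January 2022 begins on a Saturday, so the first Tuesday is January 4 (3 days later).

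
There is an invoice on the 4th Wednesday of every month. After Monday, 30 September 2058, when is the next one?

23 October 2058

September 2058 starts on a Sunday; its first Wednesday is the 4th, so the 4th Wednesday is the 25th — 25 September 2058.
That is not after 30 September 2058, so look at October 2058.
October 2058 starts on a Tuesday; its first Wednesday is the 2nd, so the 4th Wednesday is the 23rd — 23 October 2058.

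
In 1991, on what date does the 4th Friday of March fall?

The first Friday of March 1991 is March 1.
The 4th Friday is 3 weeks later: 1 + 21 = 22.

1991-03-22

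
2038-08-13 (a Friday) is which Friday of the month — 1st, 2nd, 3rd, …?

Day 13 falls in week ⌈13/7⌉ of the month.
Days 1–7 hold the 1st Friday, 8–14 the 2nd, 15–21 the 3rd, 22–28 the 4th, 29–31 the 5th.
13 is in the range for the 2nd.

2nd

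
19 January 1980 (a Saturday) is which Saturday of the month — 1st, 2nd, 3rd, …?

3rd

Day 19 falls in week ⌈19/7⌉ of the month.
Days 1–7 hold the 1st Saturday, 8–14 the 2nd, 15–21 the 3rd, 22–28 the 4th, 29–31 the 5th.
19 is in the range for the 3rd.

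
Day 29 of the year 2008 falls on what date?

29 January 2008

29 into January → January 29.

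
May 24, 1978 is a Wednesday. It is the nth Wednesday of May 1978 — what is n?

4th

Day 24 falls in week ⌈24/7⌉ of the month.
Days 1–7 hold the 1st Wednesday, 8–14 the 2nd, 15–21 the 3rd, 22–28 the 4th, 29–31 the 5th.
24 is in the range for the 4th.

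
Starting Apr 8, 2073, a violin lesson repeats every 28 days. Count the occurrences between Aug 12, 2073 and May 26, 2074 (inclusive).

10

Occurrences land 28·i days after Apr 8, 2073 for i = 0, 1, 2, …
Aug 12, 2073 is 126 days after the start; 126 ÷ 28 = 4 remainder 14; since the remainder is 14, round up to i = 5. First occurrence in the window: #6 on Aug 26, 2073 (5×28 = 140 days in).
May 26, 2074 is 413 days after the start; 413 ÷ 28 = 14 remainder 21. Last occurrence in the window: #15 on May 5, 2074.
Occurrences #6 through #15: 10 in total.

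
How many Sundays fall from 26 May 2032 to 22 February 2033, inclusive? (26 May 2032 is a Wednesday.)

39

26 May 2032 is a Wednesday; the first Sunday on or after it is 30 May 2032 (4 days later).
From 30 May 2032 to 22 February 2033: 1 + 30 + 31 + 31 + 30 + 31 + 30 + 31 + 31 + 22 = 268 days (rest of May, June, July, August, September, October, November, December, January, February).
268 ÷ 7 = 38 full weeks with remainder 2, so 38 more Sundays after the first → 39.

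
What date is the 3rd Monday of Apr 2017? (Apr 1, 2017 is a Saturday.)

Apr 2017 begins on a Saturday, so the first Monday is Apr 3 (2 days later).
The 3rd Monday is 2 weeks later: 3 + 14 = 17.

Apr 17, 2017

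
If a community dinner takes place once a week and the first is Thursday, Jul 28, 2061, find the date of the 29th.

Feb 9, 2062

The 29th occurrence is 28 intervals after the first: 28 × 7 = 196 days after Jul 28, 2061.
Jul has 31 days — 3 days to the end of Jul leaves 193.
Aug has 31 days (162 left).
Sep has 30 days (132 left).
Oct has 31 days (101 left).
Nov has 30 days (71 left).
Dec has 31 days (40 left).
Jan has 31 days (9 left).
9 days into Feb → Feb 9, 2062.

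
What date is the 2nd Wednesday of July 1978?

1978-07-12

July 1978 begins on a Saturday, so the first Wednesday is July 5 (4 days later).
The 2nd Wednesday is 1 weeks later: 5 + 7 = 12.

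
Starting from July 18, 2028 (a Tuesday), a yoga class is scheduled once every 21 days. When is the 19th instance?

The 19th occurrence is 18 intervals after the first: 18 × 21 = 378 days after July 18, 2028.
July has 31 days — 13 days to the end of July leaves 365.
August has 31 days (334 left).
September has 30 days (304 left).
October has 31 days (273 left).
November has 30 days (243 left).
December has 31 days (212 left).
January has 31 days (181 left).
February has 28 days (153 left).
March has 31 days (122 left).
April has 30 days (92 left).
May has 31 days (61 left).
June has 30 days (31 left).
31 days into July → July 31, 2029.

July 31, 2029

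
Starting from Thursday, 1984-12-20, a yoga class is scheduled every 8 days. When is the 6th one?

The 6th occurrence is 5 intervals after the first: 5 × 8 = 40 days after 1984-12-20.
December has 31 days — 11 days to the end of December leaves 29.
29 days into January → 1985-01-29.

1985-01-29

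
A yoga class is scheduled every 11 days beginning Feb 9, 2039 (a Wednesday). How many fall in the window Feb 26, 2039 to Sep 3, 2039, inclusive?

Occurrences land 11·i days after Feb 9, 2039 for i = 0, 1, 2, …
Feb 26, 2039 is 17 days after the start; 17 ÷ 11 = 1 remainder 6; since the remainder is 6, round up to i = 2. First occurrence in the window: #3 on Mar 3, 2039 (2×11 = 22 days in).
Sep 3, 2039 is 206 days after the start; 206 ÷ 11 = 18 remainder 8. Last occurrence in the window: #19 on Aug 26, 2039.
Occurrences #3 through #19: 17 in total.

17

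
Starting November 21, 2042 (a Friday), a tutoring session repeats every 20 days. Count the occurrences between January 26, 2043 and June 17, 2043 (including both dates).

Occurrences land 20·i days after November 21, 2042 for i = 0, 1, 2, …
January 26, 2043 is 66 days after the start; 66 ÷ 20 = 3 remainder 6; since the remainder is 6, round up to i = 4. First occurrence in the window: #5 on February 9, 2043 (4×20 = 80 days in).
June 17, 2043 is 208 days after the start; 208 ÷ 20 = 10 remainder 8. Last occurrence in the window: #11 on June 9, 2043.
Occurrences #5 through #11: 7 in total.

7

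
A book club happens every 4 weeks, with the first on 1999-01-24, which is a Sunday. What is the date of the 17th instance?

The 17th occurrence is 16 intervals after the first: 16 × 28 = 448 days after 1999-01-24.
January has 31 days — 7 days to the end of January leaves 441.
From end of January to end of 1999 is 334 days (107 left).
January has 31 days (76 left).
February has 29 days (47 left).
March has 31 days (16 left).
16 days into April → 2000-04-16.

2000-04-16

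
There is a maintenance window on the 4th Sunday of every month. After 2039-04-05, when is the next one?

2039-04-24

April 2039 starts on a Friday; its first Sunday is the 3rd, so the 4th Sunday is the 24th — 2039-04-24.
2039-04-24 is after 2039-04-05, so that is the next one.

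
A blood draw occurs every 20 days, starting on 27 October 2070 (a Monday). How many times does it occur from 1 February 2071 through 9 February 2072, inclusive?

Occurrences land 20·i days after 27 October 2070 for i = 0, 1, 2, …
1 February 2071 is 97 days after the start; 97 ÷ 20 = 4 remainder 17; since the remainder is 17, round up to i = 5. First occurrence in the window: #6 on 4 February 2071 (5×20 = 100 days in).
9 February 2072 is 470 days after the start; 470 ÷ 20 = 23 remainder 10. Last occurrence in the window: #24 on 30 January 2072.
Occurrences #6 through #24: 19 in total.

19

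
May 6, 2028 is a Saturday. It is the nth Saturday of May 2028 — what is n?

1st

Day 6 falls in week ⌈6/7⌉ of the month.
Days 1–7 hold the 1st Saturday, 8–14 the 2nd, 15–21 the 3rd, 22–28 the 4th, 29–31 the 5th.
6 is in the range for the 1st.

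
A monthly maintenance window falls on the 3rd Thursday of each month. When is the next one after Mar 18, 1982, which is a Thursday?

Apr 15, 1982

Mar 1982 starts on a Monday; its first Thursday is the 4th, so the 3rd Thursday is the 18th — Mar 18, 1982.
That is not after Mar 18, 1982, so look at Apr 1982.
Apr 1982 starts on a Thursday; its first Thursday is the 1st, so the 3rd Thursday is the 15th — Apr 15, 1982.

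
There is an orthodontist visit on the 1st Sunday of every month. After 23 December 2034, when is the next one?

7 January 2035

December 2034 starts on a Friday, so its 1st Sunday is 3 December 2034 (2 days in).
That is not after 23 December 2034, so look at January 2035.
January 2035 starts on a Monday, so its 1st Sunday is 7 January 2035 (6 days in).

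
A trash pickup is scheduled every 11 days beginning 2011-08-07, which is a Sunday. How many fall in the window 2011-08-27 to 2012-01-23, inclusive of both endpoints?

14

Occurrences land 11·i days after 2011-08-07 for i = 0, 1, 2, …
2011-08-27 is 20 days after the start; 20 ÷ 11 = 1 remainder 9; since the remainder is 9, round up to i = 2. First occurrence in the window: #3 on 2011-08-29 (2×11 = 22 days in).
2012-01-23 is 169 days after the start; 169 ÷ 11 = 15 remainder 4. Last occurrence in the window: #16 on 2012-01-19.
Occurrences #3 through #16: 14 in total.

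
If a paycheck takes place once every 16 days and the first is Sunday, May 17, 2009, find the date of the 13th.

Nov 25, 2009

The 13th occurrence is 12 intervals after the first: 12 × 16 = 192 days after May 17, 2009.
May has 31 days — 14 days to the end of May leaves 178.
Jun has 30 days (148 left).
Jul has 31 days (117 left).
Aug has 31 days (86 left).
Sep has 30 days (56 left).
Oct has 31 days (25 left).
25 days into Nov → Nov 25, 2009.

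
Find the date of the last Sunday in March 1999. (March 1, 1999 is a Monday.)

March 1999 begins on a Monday, so the first Sunday is March 7 (6 days later).
March 1999 has 31 days. Adding weeks: 7, 14, 21, 28 — the last one ≤ 31 is the 28th.

March 28, 1999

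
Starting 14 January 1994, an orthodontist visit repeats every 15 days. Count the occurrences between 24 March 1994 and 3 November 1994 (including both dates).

Occurrences land 15·i days after 14 January 1994 for i = 0, 1, 2, …
24 March 1994 is 69 days after the start; 69 ÷ 15 = 4 remainder 9; since the remainder is 9, round up to i = 5. First occurrence in the window: #6 on 30 March 1994 (5×15 = 75 days in).
3 November 1994 is 293 days after the start; 293 ÷ 15 = 19 remainder 8. Last occurrence in the window: #20 on 26 October 1994.
Occurrences #6 through #20: 15 in total.

15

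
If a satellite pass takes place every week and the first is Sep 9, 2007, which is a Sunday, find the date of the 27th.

The 27th occurrence is 26 intervals after the first: 26 × 7 = 182 days after Sep 9, 2007.
Sep has 30 days — 21 days to the end of Sep leaves 161.
Oct has 31 days (130 left).
Nov has 30 days (100 left).
Dec has 31 days (69 left).
Jan has 31 days (38 left).
Feb has 29 days (9 left).
9 days into Mar → Mar 9, 2008.

Mar 9, 2008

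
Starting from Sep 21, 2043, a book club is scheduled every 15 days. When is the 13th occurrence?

Mar 19, 2044

The 13th occurrence is 12 intervals after the first: 12 × 15 = 180 days after Sep 21, 2043.
Sep has 30 days — 9 days to the end of Sep leaves 171.
Oct has 31 days (140 left).
Nov has 30 days (110 left).
Dec has 31 days (79 left).
Jan has 31 days (48 left).
Feb has 29 days (19 left).
19 days into Mar → Mar 19, 2044.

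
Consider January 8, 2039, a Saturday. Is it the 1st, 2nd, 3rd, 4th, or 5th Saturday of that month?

Day 8 falls in week ⌈8/7⌉ of the month.
Days 1–7 hold the 1st Saturday, 8–14 the 2nd, 15–21 the 3rd, 22–28 the 4th, 29–31 the 5th.
8 is in the range for the 2nd.

2nd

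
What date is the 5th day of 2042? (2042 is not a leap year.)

Jan 5, 2042

5 into Jan → Jan 5.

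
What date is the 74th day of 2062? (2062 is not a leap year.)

January has 31 days (74 − 31 = 43 remain).
February has 28 days (43 − 28 = 15 remain).
15 into March → March 15.

March 15, 2062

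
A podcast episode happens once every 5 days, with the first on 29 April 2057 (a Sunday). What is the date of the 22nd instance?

12 August 2057

The 22nd occurrence is 21 intervals after the first: 21 × 5 = 105 days after 29 April 2057.
April has 30 days — 1 day to the end of April leaves 104.
May has 31 days (73 left).
June has 30 days (43 left).
July has 31 days (12 left).
12 days into August → 12 August 2057.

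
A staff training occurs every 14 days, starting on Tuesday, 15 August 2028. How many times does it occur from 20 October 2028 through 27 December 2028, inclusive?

Occurrences land 14·i days after 15 August 2028 for i = 0, 1, 2, …
20 October 2028 is 66 days after the start; 66 ÷ 14 = 4 remainder 10; since the remainder is 10, round up to i = 5. First occurrence in the window: #6 on 24 October 2028 (5×14 = 70 days in).
27 December 2028 is 134 days after the start; 134 ÷ 14 = 9 remainder 8. Last occurrence in the window: #10 on 19 December 2028.
Occurrences #6 through #10: 5 in total.

5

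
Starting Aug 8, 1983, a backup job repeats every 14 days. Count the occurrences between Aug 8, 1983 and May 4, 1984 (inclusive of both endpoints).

20

Occurrences land 14·i days after Aug 8, 1983 for i = 0, 1, 2, …
The window opens on the start date, so the first occurrence inside is #1 on Aug 8, 1983.
May 4, 1984 is 270 days after the start; 270 ÷ 14 = 19 remainder 4. Last occurrence in the window: #20 on Apr 30, 1984.
Occurrences #1 through #20: 20 in total.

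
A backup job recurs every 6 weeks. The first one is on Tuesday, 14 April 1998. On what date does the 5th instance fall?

The 5th occurrence is 4 intervals after the first: 4 × 42 = 168 days after 14 April 1998.
April has 30 days — 16 days to the end of April leaves 152.
May has 31 days (121 left).
June has 30 days (91 left).
July has 31 days (60 left).
August has 31 days (29 left).
29 days into September → 29 September 1998.

29 September 1998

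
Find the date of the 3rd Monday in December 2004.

20 December 2004

December 2004 begins on a Wednesday, so the first Monday is December 6 (5 days later).
The 3rd Monday is 2 weeks later: 6 + 14 = 20.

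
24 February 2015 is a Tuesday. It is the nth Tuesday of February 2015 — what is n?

Day 24 falls in week ⌈24/7⌉ of the month.
Days 1–7 hold the 1st Tuesday, 8–14 the 2nd, 15–21 the 3rd, 22–28 the 4th, 29–31 the 5th.
24 is in the range for the 4th.

4th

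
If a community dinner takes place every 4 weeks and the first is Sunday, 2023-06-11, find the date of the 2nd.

The 2nd occurrence is 1 interval after the first: 1 × 28 = 28 days after 2023-06-11.
June has 30 days — 19 days to the end of June leaves 9.
9 days into July → 2023-07-09.

2023-07-09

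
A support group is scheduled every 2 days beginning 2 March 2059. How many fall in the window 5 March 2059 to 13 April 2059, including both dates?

Occurrences land 2·i days after 2 March 2059 for i = 0, 1, 2, …
5 March 2059 is 3 days after the start; 3 ÷ 2 = 1 remainder 1; since the remainder is 1, round up to i = 2. First occurrence in the window: #3 on 6 March 2059 (2×2 = 4 days in).
13 April 2059 is 42 days after the start; 42 ÷ 2 = 21 remainder 0. Last occurrence in the window: #22 on 13 April 2059.
Occurrences #3 through #22: 20 in total.

20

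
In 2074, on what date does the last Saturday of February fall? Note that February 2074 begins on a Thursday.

24 February 2074

February 2074 begins on a Thursday, so the first Saturday is February 3 (2 days later).
February 2074 has 28 days. Adding weeks: 3, 10, 17, 24 — the last one ≤ 28 is the 24th.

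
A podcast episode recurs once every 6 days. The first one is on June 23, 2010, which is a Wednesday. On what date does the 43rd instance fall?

The 43rd occurrence is 42 intervals after the first: 42 × 6 = 252 days after June 23, 2010.
June has 30 days — 7 days to the end of June leaves 245.
July has 31 days (214 left).
August has 31 days (183 left).
September has 30 days (153 left).
October has 31 days (122 left).
November has 30 days (92 left).
December has 31 days (61 left).
January has 31 days (30 left).
February has 28 days (2 left).
2 days into March → March 2, 2011.

March 2, 2011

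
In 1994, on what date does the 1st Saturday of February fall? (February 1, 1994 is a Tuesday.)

February 1994 begins on a Tuesday, so the first Saturday is February 5 (4 days later).

1994-02-05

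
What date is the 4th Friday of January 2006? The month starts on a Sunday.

January 2006 begins on a Sunday, so the first Friday is January 6 (5 days later).
The 4th Friday is 3 weeks later: 6 + 21 = 27.

2006-01-27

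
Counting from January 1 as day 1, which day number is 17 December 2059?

351

Days in months before December: 31 + 28 + 31 + 30 + 31 + 30 + 31 + 31 + 30 + 31 + 30 = 334.
Plus 17 days into December → day 351.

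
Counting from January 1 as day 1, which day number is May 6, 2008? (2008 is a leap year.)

Days in months before May: 31 + 29 + 31 + 30 = 121.
Plus 6 days into May → day 127.

127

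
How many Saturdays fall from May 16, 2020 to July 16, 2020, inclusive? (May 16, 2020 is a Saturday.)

9

May 16, 2020 is a Saturday; the first Saturday on or after it is May 16, 2020.
From May 16, 2020 to July 16, 2020: 15 + 30 + 16 = 61 days (rest of May, June, July).
61 ÷ 7 = 8 full weeks with remainder 5, so 8 more Saturdays after the first → 9.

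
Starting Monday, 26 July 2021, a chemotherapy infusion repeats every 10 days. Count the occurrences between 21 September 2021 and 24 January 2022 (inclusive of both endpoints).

13

Occurrences land 10·i days after 26 July 2021 for i = 0, 1, 2, …
21 September 2021 is 57 days after the start; 57 ÷ 10 = 5 remainder 7; since the remainder is 7, round up to i = 6. First occurrence in the window: #7 on 24 September 2021 (6×10 = 60 days in).
24 January 2022 is 182 days after the start; 182 ÷ 10 = 18 remainder 2. Last occurrence in the window: #19 on 22 January 2022.
Occurrences #7 through #19: 13 in total.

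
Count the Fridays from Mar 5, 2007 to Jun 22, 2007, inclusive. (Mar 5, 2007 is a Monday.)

16

Mar 5, 2007 is a Monday; the first Friday on or after it is Mar 9, 2007 (4 days later).
From Mar 9, 2007 to Jun 22, 2007: 22 + 30 + 31 + 22 = 105 days (rest of Mar, Apr, May, Jun).
105 ÷ 7 = 15 full weeks with remainder 0, so 15 more Fridays after the first → 16.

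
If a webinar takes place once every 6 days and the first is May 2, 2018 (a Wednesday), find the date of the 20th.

The 20th occurrence is 19 intervals after the first: 19 × 6 = 114 days after May 2, 2018.
May has 31 days — 29 days to the end of May leaves 85.
Jun has 30 days (55 left).
Jul has 31 days (24 left).
24 days into Aug → Aug 24, 2018.

Aug 24, 2018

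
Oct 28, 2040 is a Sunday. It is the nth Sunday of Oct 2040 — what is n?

4th

Day 28 falls in week ⌈28/7⌉ of the month.
Days 1–7 hold the 1st Sunday, 8–14 the 2nd, 15–21 the 3rd, 22–28 the 4th, 29–31 the 5th.
28 is in the range for the 4th.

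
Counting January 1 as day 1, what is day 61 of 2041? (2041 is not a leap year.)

Jan has 31 days (61 − 31 = 30 remain).
Feb has 28 days (30 − 28 = 2 remain).
2 into Mar → Mar 2.

Mar 2, 2041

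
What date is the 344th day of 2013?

10 December 2013

January has 31 days (344 − 31 = 313 remain).
February has 28 days (313 − 28 = 285 remain).
March has 31 days (285 − 31 = 254 remain).
April has 30 days (254 − 30 = 224 remain).
May has 31 days (224 − 31 = 193 remain).
June has 30 days (193 − 30 = 163 remain).
July has 31 days (163 − 31 = 132 remain).
August has 31 days (132 − 31 = 101 remain).
September has 30 days (101 − 30 = 71 remain).
October has 31 days (71 − 31 = 40 remain).
November has 30 days (40 − 30 = 10 remain).
10 into December → December 10.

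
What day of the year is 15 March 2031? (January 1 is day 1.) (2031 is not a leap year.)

Days in months before March: 31 + 28 = 59.
Plus 15 days into March → day 74.

74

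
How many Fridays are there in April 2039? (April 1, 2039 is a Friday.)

April 1, 2039 is a Friday; the first Friday on or after it is April 1, 2039.
From April 1, 2039 to April 30, 2039 is 30 − 1 = 29 days.
29 ÷ 7 = 4 full weeks with remainder 1, so 4 more Fridays after the first → 5.

5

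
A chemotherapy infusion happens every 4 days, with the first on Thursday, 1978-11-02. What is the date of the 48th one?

The 48th occurrence is 47 intervals after the first: 47 × 4 = 188 days after 1978-11-02.
November has 30 days — 28 days to the end of November leaves 160.
December has 31 days (129 left).
January has 31 days (98 left).
February has 28 days (70 left).
March has 31 days (39 left).
April has 30 days (9 left).
9 days into May → 1979-05-09.

1979-05-09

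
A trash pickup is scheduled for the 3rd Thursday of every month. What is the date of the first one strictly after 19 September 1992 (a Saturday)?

September 1992 starts on a Tuesday; its first Thursday is the 3rd, so the 3rd Thursday is the 17th — 17 September 1992.
That is not after 19 September 1992, so look at October 1992.
October 1992 starts on a Thursday; its first Thursday is the 1st, so the 3rd Thursday is the 15th — 15 October 1992.

15 October 1992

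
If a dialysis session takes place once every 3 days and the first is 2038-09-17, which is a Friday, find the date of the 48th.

2039-02-05

The 48th occurrence is 47 intervals after the first: 47 × 3 = 141 days after 2038-09-17.
September has 30 days — 13 days to the end of September leaves 128.
October has 31 days (97 left).
November has 30 days (67 left).
December has 31 days (36 left).
January has 31 days (5 left).
5 days into February → 2039-02-05.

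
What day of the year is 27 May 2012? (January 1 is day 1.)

148

Days in months before May: 31 + 29 + 31 + 30 = 121.
Plus 27 days into May → day 148.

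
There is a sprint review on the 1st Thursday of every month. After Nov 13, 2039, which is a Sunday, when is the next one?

Dec 1, 2039

Nov 2039 starts on a Tuesday, so its 1st Thursday is Nov 3, 2039 (2 days in).
That is not after Nov 13, 2039, so look at Dec 2039.
Dec 2039 starts on a Thursday, so its 1st Thursday is Dec 1, 2039.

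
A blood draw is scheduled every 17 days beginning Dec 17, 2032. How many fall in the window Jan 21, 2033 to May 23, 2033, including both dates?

Occurrences land 17·i days after Dec 17, 2032 for i = 0, 1, 2, …
Jan 21, 2033 is 35 days after the start; 35 ÷ 17 = 2 remainder 1; since the remainder is 1, round up to i = 3. First occurrence in the window: #4 on Feb 6, 2033 (3×17 = 51 days in).
May 23, 2033 is 157 days after the start; 157 ÷ 17 = 9 remainder 4. Last occurrence in the window: #10 on May 19, 2033.
Occurrences #4 through #10: 7 in total.

7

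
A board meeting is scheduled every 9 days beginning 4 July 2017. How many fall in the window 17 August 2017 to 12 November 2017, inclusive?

Occurrences land 9·i days after 4 July 2017 for i = 0, 1, 2, …
17 August 2017 is 44 days after the start; 44 ÷ 9 = 4 remainder 8; since the remainder is 8, round up to i = 5. First occurrence in the window: #6 on 18 August 2017 (5×9 = 45 days in).
12 November 2017 is 131 days after the start; 131 ÷ 9 = 14 remainder 5. Last occurrence in the window: #15 on 7 November 2017.
Occurrences #6 through #15: 10 in total.

10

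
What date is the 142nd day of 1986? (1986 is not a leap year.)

Jan has 31 days (142 − 31 = 111 remain).
Feb has 28 days (111 − 28 = 83 remain).
Mar has 31 days (83 − 31 = 52 remain).
Apr has 30 days (52 − 30 = 22 remain).
22 into May → May 22.

May 22, 1986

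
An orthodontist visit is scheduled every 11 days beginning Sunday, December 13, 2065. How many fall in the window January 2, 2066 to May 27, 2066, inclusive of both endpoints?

14

Occurrences land 11·i days after December 13, 2065 for i = 0, 1, 2, …
January 2, 2066 is 20 days after the start; 20 ÷ 11 = 1 remainder 9; since the remainder is 9, round up to i = 2. First occurrence in the window: #3 on January 4, 2066 (2×11 = 22 days in).
May 27, 2066 is 165 days after the start; 165 ÷ 11 = 15 remainder 0. Last occurrence in the window: #16 on May 27, 2066.
Occurrences #3 through #16: 14 in total.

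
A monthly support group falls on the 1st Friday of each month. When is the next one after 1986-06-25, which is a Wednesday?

1986-07-04

June 1986 starts on a Sunday, so its 1st Friday is 1986-06-06 (5 days in).
That is not after 1986-06-25, so look at July 1986.
July 1986 starts on a Tuesday, so its 1st Friday is 1986-07-04 (3 days in).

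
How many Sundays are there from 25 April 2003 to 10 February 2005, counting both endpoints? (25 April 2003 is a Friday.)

25 April 2003 is a Friday; the first Sunday on or after it is 27 April 2003 (2 days later).
From 27 April 2003 to 10 February 2005: 248 + 366 + 41 = 655 days (rest of 2003, 2004, to 10 February 2005 in 2005).
655 ÷ 7 = 93 full weeks with remainder 4, so 93 more Sundays after the first → 94.

94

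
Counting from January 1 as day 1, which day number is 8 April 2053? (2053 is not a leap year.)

Days in months before April: 31 + 28 + 31 = 90.
Plus 8 days into April → day 98.

98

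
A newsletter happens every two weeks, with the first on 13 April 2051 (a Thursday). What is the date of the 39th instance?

The 39th occurrence is 38 intervals after the first: 38 × 14 = 532 days after 13 April 2051.
April has 30 days — 17 days to the end of April leaves 515.
From end of April to end of 2051 is 245 days (270 left).
January has 31 days (239 left).
February has 29 days (210 left).
March has 31 days (179 left).
April has 30 days (149 left).
May has 31 days (118 left).
June has 30 days (88 left).
July has 31 days (57 left).
August has 31 days (26 left).
26 days into September → 26 September 2052.

26 September 2052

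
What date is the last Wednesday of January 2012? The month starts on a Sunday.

January 2012 begins on a Sunday, so the first Wednesday is January 4 (3 days later).
January 2012 has 31 days. Adding weeks: 4, 11, 18, 25 — the last one ≤ 31 is the 25th.

2012-01-25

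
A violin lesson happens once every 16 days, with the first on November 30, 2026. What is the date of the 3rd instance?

January 1, 2027

The 3rd occurrence is 2 intervals after the first: 2 × 16 = 32 days after November 30, 2026.
November has 30 days — 0 days to the end of November leaves 32.
December has 31 days (1 left).
1 day into January → January 1, 2027.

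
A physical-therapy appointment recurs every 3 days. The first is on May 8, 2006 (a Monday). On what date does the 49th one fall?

The 49th occurrence is 48 intervals after the first: 48 × 3 = 144 days after May 8, 2006.
May has 31 days — 23 days to the end of May leaves 121.
June has 30 days (91 left).
July has 31 days (60 left).
August has 31 days (29 left).
29 days into September → September 29, 2006.

September 29, 2006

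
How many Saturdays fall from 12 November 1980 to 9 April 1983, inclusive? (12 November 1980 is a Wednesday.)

126

12 November 1980 is a Wednesday; the first Saturday on or after it is 15 November 1980 (3 days later).
From 15 November 1980 to 9 April 1983: 46 + 365 + 365 + 99 = 875 days (rest of 1980, 1981, 1982, to 9 April 1983 in 1983).
875 ÷ 7 = 125 full weeks with remainder 0, so 125 more Saturdays after the first → 126.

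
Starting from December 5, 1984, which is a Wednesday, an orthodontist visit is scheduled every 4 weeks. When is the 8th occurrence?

The 8th occurrence is 7 intervals after the first: 7 × 28 = 196 days after December 5, 1984.
December has 31 days — 26 days to the end of December leaves 170.
January has 31 days (139 left).
February has 28 days (111 left).
March has 31 days (80 left).
April has 30 days (50 left).
May has 31 days (19 left).
19 days into June → June 19, 1985.

June 19, 1985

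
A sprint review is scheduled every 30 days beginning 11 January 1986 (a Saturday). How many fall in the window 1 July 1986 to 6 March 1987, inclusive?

8

Occurrences land 30·i days after 11 January 1986 for i = 0, 1, 2, …
1 July 1986 is 171 days after the start; 171 ÷ 30 = 5 remainder 21; since the remainder is 21, round up to i = 6. First occurrence in the window: #7 on 10 July 1986 (6×30 = 180 days in).
6 March 1987 is 419 days after the start; 419 ÷ 30 = 13 remainder 29. Last occurrence in the window: #14 on 5 February 1987.
Occurrences #7 through #14: 8 in total.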